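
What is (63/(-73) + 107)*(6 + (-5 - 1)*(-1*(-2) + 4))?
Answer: -232440/73 ≈ -3184.1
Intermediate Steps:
(63/(-73) + 107)*(6 + (-5 - 1)*(-1*(-2) + 4)) = (63*(-1/73) + 107)*(6 - 6*(2 + 4)) = (-63/73 + 107)*(6 - 6*6) = 7748*(6 - 36)/73 = (7748/73)*(-30) = -232440/73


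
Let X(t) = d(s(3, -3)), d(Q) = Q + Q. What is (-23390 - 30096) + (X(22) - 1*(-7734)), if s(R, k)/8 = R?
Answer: -45704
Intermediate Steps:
s(R, k) = 8*R
d(Q) = 2*Q
X(t) = 48 (X(t) = 2*(8*3) = 2*24 = 48)
(-23390 - 30096) + (X(22) - 1*(-7734)) = (-23390 - 30096) + (48 - 1*(-7734)) = -53486 + (48 + 7734) = -53486 + 7782 = -45704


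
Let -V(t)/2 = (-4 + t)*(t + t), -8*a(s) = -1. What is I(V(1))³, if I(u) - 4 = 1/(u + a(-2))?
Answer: 62099136/912673 ≈ 68.041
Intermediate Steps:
a(s) = ⅛ (a(s) = -⅛*(-1) = ⅛)
V(t) = -4*t*(-4 + t) (V(t) = -2*(-4 + t)*(t + t) = -2*(-4 + t)*2*t = -4*t*(-4 + t))
I(u) = 4 + 1/(⅛ + u) (I(u) = 4 + 1/(u + ⅛) = 4 + 1/(⅛ + u))
I(V(1))³ = (4*(3 + 8*(4*1*(4 - 1*1)))/(1 + 8*(4*1*(4 - 1*1))))³ = (4*(3 + 8*(4*1*(4 - 1)))/(1 + 8*(4*1*(4 - 1))))³ = (4*(3 + 8*(4*1*3))/(1 + 8*(4*1*3)))³ = (4*(3 + 8*12)/(1 + 8*12))³ = (4*(3 + 96)/(1 + 96))³ = (4*99/97)³ = (4*(1/97)*99)³ = (396/97)³ = 62099136/912673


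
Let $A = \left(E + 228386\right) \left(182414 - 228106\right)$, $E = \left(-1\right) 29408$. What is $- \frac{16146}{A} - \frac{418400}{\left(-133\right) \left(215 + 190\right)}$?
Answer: $\frac{9753767464571}{1255704025716} \approx 7.7676$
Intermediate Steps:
$E = -29408$
$A = -9091702776$ ($A = \left(-29408 + 228386\right) \left(182414 - 228106\right) = 198978 \left(-45692\right) = -9091702776$)
$- \frac{16146}{A} - \frac{418400}{\left(-133\right) \left(215 + 190\right)} = - \frac{16146}{-9091702776} - \frac{418400}{\left(-133\right) \left(215 + 190\right)} = \left(-16146\right) \left(- \frac{1}{9091702776}\right) - \frac{418400}{\left(-133\right) 405} = \frac{207}{116560292} - \frac{418400}{-53865} = \frac{207}{116560292} - - \frac{83680}{10773} = \frac{207}{116560292} + \frac{83680}{10773} = \frac{9753767464571}{1255704025716}$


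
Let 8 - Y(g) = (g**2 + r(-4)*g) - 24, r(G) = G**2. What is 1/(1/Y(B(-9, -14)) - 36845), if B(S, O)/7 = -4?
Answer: -304/11200881 ≈ -2.7141e-5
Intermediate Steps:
B(S, O) = -28 (B(S, O) = 7*(-4) = -28)
Y(g) = 32 - g**2 - 16*g (Y(g) = 8 - ((g**2 + (-4)**2*g) - 24) = 8 - ((g**2 + 16*g) - 24) = 8 - (-24 + g**2 + 16*g) = 8 + (24 - g**2 - 16*g) = 32 - g**2 - 16*g)
1/(1/Y(B(-9, -14)) - 36845) = 1/(1/(32 - 1*(-28)**2 - 16*(-28)) - 36845) = 1/(1/(32 - 1*784 + 448) - 36845) = 1/(1/(32 - 784 + 448) - 36845) = 1/(1/(-304) - 36845) = 1/(-1/304 - 36845) = 1/(-11200881/304) = -304/11200881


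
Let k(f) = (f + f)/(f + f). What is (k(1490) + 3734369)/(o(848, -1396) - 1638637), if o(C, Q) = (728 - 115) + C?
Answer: -1867185/818588 ≈ -2.2810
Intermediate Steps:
o(C, Q) = 613 + C
k(f) = 1 (k(f) = (2*f)/((2*f)) = (2*f)*(1/(2*f)) = 1)
(k(1490) + 3734369)/(o(848, -1396) - 1638637) = (1 + 3734369)/((613 + 848) - 1638637) = 3734370/(1461 - 1638637) = 3734370/(-1637176) = 3734370*(-1/1637176) = -1867185/818588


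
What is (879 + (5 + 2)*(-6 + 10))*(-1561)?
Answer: -1415827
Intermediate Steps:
(879 + (5 + 2)*(-6 + 10))*(-1561) = (879 + 7*4)*(-1561) = (879 + 28)*(-1561) = 907*(-1561) = -1415827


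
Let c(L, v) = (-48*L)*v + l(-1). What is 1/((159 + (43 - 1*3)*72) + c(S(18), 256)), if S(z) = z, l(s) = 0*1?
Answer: -1/218145 ≈ -4.5841e-6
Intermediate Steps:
l(s) = 0
c(L, v) = -48*L*v (c(L, v) = (-48*L)*v + 0 = -48*L*v + 0 = -48*L*v)
1/((159 + (43 - 1*3)*72) + c(S(18), 256)) = 1/((159 + (43 - 1*3)*72) - 48*18*256) = 1/((159 + (43 - 3)*72) - 221184) = 1/((159 + 40*72) - 221184) = 1/((159 + 2880) - 221184) = 1/(3039 - 221184) = 1/(-218145) = -1/218145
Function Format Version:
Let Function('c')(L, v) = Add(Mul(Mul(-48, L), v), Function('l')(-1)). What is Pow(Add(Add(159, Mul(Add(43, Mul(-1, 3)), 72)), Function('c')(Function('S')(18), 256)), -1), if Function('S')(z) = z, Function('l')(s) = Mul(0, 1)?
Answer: Rational(-1, 218145) ≈ -4.5841e-6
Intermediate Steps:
Function('l')(s) = 0
Function('c')(L, v) = Mul(-48, L, v) (Function('c')(L, v) = Add(Mul(Mul(-48, L), v), 0) = Add(Mul(-48, L, v), 0) = Mul(-48, L, v))
Pow(Add(Add(159, Mul(Add(43, Mul(-1, 3)), 72)), Function('c')(Function('S')(18), 256)), -1) = Pow(Add(Add(159, Mul(Add(43, Mul(-1, 3)), 72)), Mul(-48, 18, 256)), -1) = Pow(Add(Add(159, Mul(Add(43, -3), 72)), -221184), -1) = Pow(Add(Add(159, Mul(40, 72)), -221184), -1) = Pow(Add(Add(159, 2880), -221184), -1) = Pow(Add(3039, -221184), -1) = Pow(-218145, -1) = Rational(-1, 218145)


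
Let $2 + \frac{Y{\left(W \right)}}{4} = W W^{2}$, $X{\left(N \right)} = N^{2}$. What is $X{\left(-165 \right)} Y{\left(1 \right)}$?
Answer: $-108900$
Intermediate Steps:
$Y{\left(W \right)} = -8 + 4 W^{3}$ ($Y{\left(W \right)} = -8 + 4 W W^{2} = -8 + 4 W^{3}$)
$X{\left(-165 \right)} Y{\left(1 \right)} = \left(-165\right)^{2} \left(-8 + 4 \cdot 1^{3}\right) = 27225 \left(-8 + 4 \cdot 1\right) = 27225 \left(-8 + 4\right) = 27225 \left(-4\right) = -108900$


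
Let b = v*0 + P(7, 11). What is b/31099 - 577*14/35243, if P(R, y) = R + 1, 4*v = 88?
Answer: -250935778/1096022057 ≈ -0.22895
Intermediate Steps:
v = 22 (v = (¼)*88 = 22)
P(R, y) = 1 + R
b = 8 (b = 22*0 + (1 + 7) = 0 + 8 = 8)
b/31099 - 577*14/35243 = 8/31099 - 577*14/35243 = 8*(1/31099) - 8078*1/35243 = 8/31099 - 8078/35243 = -250935778/1096022057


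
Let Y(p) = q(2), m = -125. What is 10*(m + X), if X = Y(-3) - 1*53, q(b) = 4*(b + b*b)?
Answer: -1540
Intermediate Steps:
q(b) = 4*b + 4*b² (q(b) = 4*(b + b²) = 4*b + 4*b²)
Y(p) = 24 (Y(p) = 4*2*(1 + 2) = 4*2*3 = 24)
X = -29 (X = 24 - 1*53 = 24 - 53 = -29)
10*(m + X) = 10*(-125 - 29) = 10*(-154) = -1540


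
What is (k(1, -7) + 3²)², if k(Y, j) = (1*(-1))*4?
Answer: 25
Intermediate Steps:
k(Y, j) = -4 (k(Y, j) = -1*4 = -4)
(k(1, -7) + 3²)² = (-4 + 3²)² = (-4 + 9)² = 5² = 25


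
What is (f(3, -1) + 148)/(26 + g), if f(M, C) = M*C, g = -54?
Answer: -145/28 ≈ -5.1786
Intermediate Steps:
f(M, C) = C*M
(f(3, -1) + 148)/(26 + g) = (-1*3 + 148)/(26 - 54) = (-3 + 148)/(-28) = -1/28*145 = -145/28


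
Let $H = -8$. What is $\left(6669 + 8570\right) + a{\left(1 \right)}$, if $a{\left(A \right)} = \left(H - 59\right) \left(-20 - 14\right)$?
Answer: $17517$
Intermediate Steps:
$a{\left(A \right)} = 2278$ ($a{\left(A \right)} = \left(-8 - 59\right) \left(-20 - 14\right) = \left(-67\right) \left(-34\right) = 2278$)
$\left(6669 + 8570\right) + a{\left(1 \right)} = \left(6669 + 8570\right) + 2278 = 15239 + 2278 = 17517$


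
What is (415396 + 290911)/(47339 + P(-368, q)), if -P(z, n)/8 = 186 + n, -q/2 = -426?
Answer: 706307/39035 ≈ 18.094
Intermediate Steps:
q = 852 (q = -2*(-426) = 852)
P(z, n) = -1488 - 8*n (P(z, n) = -8*(186 + n) = -1488 - 8*n)
(415396 + 290911)/(47339 + P(-368, q)) = (415396 + 290911)/(47339 + (-1488 - 8*852)) = 706307/(47339 + (-1488 - 6816)) = 706307/(47339 - 8304) = 706307/39035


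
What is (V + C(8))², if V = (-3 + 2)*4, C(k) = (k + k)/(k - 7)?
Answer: 144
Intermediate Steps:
C(k) = 2*k/(-7 + k) (C(k) = (2*k)/(-7 + k) = 2*k/(-7 + k))
V = -4 (V = -1*4 = -4)
(V + C(8))² = (-4 + 2*8/(-7 + 8))² = (-4 + 2*8/1)² = (-4 + 2*8*1)² = (-4 + 16)² = 12² = 144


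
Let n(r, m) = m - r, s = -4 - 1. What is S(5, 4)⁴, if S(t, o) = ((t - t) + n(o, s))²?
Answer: 43046721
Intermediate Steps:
s = -5
S(t, o) = (-5 - o)² (S(t, o) = ((t - t) + (-5 - o))² = (0 + (-5 - o))² = (-5 - o)²)
S(5, 4)⁴ = ((5 + 4)²)⁴ = (9²)⁴ = 81⁴ = 43046721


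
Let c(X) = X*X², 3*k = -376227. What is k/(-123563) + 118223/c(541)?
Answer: 19871921845738/19565017440023 ≈ 1.0157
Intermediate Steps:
k = -125409 (k = (⅓)*(-376227) = -125409)
c(X) = X³
k/(-123563) + 118223/c(541) = -125409/(-123563) + 118223/(541³) = -125409*(-1/123563) + 118223/158340421 = 125409/123563 + 118223*(1/158340421) = 125409/123563 + 118223/158340421 = 19871921845738/19565017440023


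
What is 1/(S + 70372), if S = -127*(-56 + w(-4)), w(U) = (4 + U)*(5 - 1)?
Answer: 1/77484 ≈ 1.2906e-5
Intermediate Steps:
w(U) = 16 + 4*U (w(U) = (4 + U)*4 = 16 + 4*U)
S = 7112 (S = -127*(-56 + (16 + 4*(-4))) = -127*(-56 + (16 - 16)) = -127*(-56 + 0) = -127*(-56) = 7112)
1/(S + 70372) = 1/(7112 + 70372) = 1/77484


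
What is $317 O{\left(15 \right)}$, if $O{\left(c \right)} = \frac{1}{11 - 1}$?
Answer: $\frac{317}{10} \approx 31.7$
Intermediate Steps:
$O{\left(c \right)} = \frac{1}{10}$
$317 O{\left(15 \right)} = 317 \cdot \frac{1}{10} = \frac{317}{10}$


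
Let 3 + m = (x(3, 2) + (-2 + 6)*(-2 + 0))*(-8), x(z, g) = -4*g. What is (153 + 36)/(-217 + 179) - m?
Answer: -4939/38 ≈ -129.97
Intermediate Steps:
m = 125 (m = -3 + (-4*2 + (-2 + 6)*(-2 + 0))*(-8) = -3 + (-8 + 4*(-2))*(-8) = -3 + (-8 - 8)*(-8) = -3 - 16*(-8) = -3 + 128 = 125)
(153 + 36)/(-217 + 179) - m = (153 + 36)/(-217 + 179) - 1*125 = 189/(-38) - 125 = 189*(-1/38) - 125 = -189/38 - 125 = -4939/38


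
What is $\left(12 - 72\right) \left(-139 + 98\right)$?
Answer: $2460$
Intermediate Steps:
$\left(12 - 72\right) \left(-139 + 98\right) = \left(12 - 72\right) \left(-41\right) = \left(-60\right) \left(-41\right) = 2460$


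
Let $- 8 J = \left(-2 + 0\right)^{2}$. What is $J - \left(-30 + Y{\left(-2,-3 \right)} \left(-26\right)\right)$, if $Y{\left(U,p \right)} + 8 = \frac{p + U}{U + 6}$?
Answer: $-211$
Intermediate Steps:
$Y{\left(U,p \right)} = -8 + \frac{U + p}{6 + U}$ ($Y{\left(U,p \right)} = -8 + \frac{p + U}{U + 6} = -8 + \frac{U + p}{6 + U}$)
$J = - \frac{1}{2}$ ($J = - \frac{\left(-2 + 0\right)^{2}}{8} = - \frac{\left(-2\right)^{2}}{8} = \left(- \frac{1}{8}\right) 4 = - \frac{1}{2} \approx -0.5$)
$J - \left(-30 + Y{\left(-2,-3 \right)} \left(-26\right)\right) = - \frac{1}{2} - \left(-30 + \frac{-48 - 3 - -14}{6 - 2} \left(-26\right)\right) = - \frac{1}{2} - \left(-30 + \frac{-48 - 3 + 14}{4} \left(-26\right)\right) = - \frac{1}{2} - \left(-30 + \frac{1}{4} \left(-37\right) \left(-26\right)\right) = - \frac{1}{2} - \left(-30 - - \frac{481}{2}\right) = - \frac{1}{2} - \left(-30 + \frac{481}{2}\right) = - \frac{1}{2} - \frac{421}{2} = -211$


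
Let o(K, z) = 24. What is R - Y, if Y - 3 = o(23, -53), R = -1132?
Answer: -1159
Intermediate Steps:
Y = 27 (Y = 3 + 24 = 27)
R - Y = -1132 - 1*27 = -1132 - 27 = -1159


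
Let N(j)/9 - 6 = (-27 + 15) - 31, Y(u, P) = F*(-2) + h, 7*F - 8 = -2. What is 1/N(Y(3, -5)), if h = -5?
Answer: -1/333 ≈ -0.0030030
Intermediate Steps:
F = 6/7 (F = 8/7 + (⅐)*(-2) = 8/7 - 2/7 = 6/7 ≈ 0.85714)
Y(u, P) = -47/7 (Y(u, P) = (6/7)*(-2) - 5 = -12/7 - 5 = -47/7)
N(j) = -333 (N(j) = 54 + 9*((-27 + 15) - 31) = 54 + 9*(-12 - 31) = 54 + 9*(-43) = 54 - 387 = -333)
1/N(Y(3, -5)) = 1/(-333) = -1/333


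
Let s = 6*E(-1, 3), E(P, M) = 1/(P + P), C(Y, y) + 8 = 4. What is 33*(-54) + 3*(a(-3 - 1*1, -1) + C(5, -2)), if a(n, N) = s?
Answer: -1803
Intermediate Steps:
C(Y, y) = -4 (C(Y, y) = -8 + 4 = -4)
E(P, M) = 1/(2*P)
s = -3 (s = 6*((1/2)/(-1)) = 6*((1/2)*(-1)) = 6*(-1/2) = -3)
a(n, N) = -3
33*(-54) + 3*(a(-3 - 1*1, -1) + C(5, -2)) = 33*(-54) + 3*(-3 - 4) = -1782 + 3*(-7) = -1782 - 21 = -1803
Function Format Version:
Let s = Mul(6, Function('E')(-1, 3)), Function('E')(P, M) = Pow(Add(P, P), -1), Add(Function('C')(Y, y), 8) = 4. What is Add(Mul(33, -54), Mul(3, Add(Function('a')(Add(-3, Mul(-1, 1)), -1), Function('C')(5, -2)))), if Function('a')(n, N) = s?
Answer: -1803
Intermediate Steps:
Function('C')(Y, y) = -4 (Function('C')(Y, y) = Add(-8, 4) = -4)
Function('E')(P, M) = Mul(Rational(1, 2), Pow(P, -1)) (Function('E')(P, M) = Pow(Mul(2, P), -1) = Mul(Rational(1, 2), Pow(P, -1)))
s = -3 (s = Mul(6, Mul(Rational(1, 2), Pow(-1, -1))) = Mul(6, Mul(Rational(1, 2), -1)) = Mul(6, Rational(-1, 2)) = -3)
Function('a')(n, N) = -3
Add(Mul(33, -54), Mul(3, Add(Function('a')(Add(-3, Mul(-1, 1)), -1), Function('C')(5, -2)))) = Add(Mul(33, -54), Mul(3, Add(-3, -4))) = Add(-1782, Mul(3, -7)) = Add(-1782, -21) = -1803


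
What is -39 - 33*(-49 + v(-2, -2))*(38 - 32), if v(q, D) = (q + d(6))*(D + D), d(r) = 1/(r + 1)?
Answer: 57345/7 ≈ 8192.1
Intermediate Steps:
d(r) = 1/(1 + r)
v(q, D) = 2*D*(⅐ + q) (v(q, D) = (q + 1/(1 + 6))*(D + D) = (q + 1/7)*(2*D) = (q + ⅐)*(2*D) = (⅐ + q)*(2*D) = 2*D*(⅐ + q))
-39 - 33*(-49 + v(-2, -2))*(38 - 32) = -39 - 33*(-49 + (2/7)*(-2)*(1 + 7*(-2)))*(38 - 32) = -39 - 33*(-49 + (2/7)*(-2)*(1 - 14))*6 = -39 - 33*(-49 + (2/7)*(-2)*(-13))*6 = -39 - 33*(-49 + 52/7)*6 = -39 - (-9603)*6/7 = -39 - 33*(-1746/7) = -39 + 57618/7 = 57345/7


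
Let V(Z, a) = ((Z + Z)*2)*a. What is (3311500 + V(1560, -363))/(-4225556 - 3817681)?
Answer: -1046380/8043237 ≈ -0.13009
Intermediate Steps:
V(Z, a) = 4*Z*a (V(Z, a) = ((2*Z)*2)*a = (4*Z)*a = 4*Z*a)
(3311500 + V(1560, -363))/(-4225556 - 3817681) = (3311500 + 4*1560*(-363))/(-4225556 - 3817681) = (3311500 - 2265120)/(-8043237) = 1046380*(-1/8043237) = -1046380/8043237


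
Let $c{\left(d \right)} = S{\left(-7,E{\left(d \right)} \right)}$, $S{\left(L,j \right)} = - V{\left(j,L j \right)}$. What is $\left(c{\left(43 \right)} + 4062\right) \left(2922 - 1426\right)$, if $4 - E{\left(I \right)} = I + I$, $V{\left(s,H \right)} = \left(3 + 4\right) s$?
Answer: $6935456$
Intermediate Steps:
$V{\left(s,H \right)} = 7 s$
$E{\left(I \right)} = 4 - 2 I$ ($E{\left(I \right)} = 4 - \left(I + I\right) = 4 - 2 I$)
$S{\left(L,j \right)} = - 7 j$
$c{\left(d \right)} = -28 + 14 d$ ($c{\left(d \right)} = - 7 \left(4 - 2 d\right) = -28 + 14 d$)
$\left(c{\left(43 \right)} + 4062\right) \left(2922 - 1426\right) = \left(\left(-28 + 14 \cdot 43\right) + 4062\right) \left(2922 - 1426\right) = \left(\left(-28 + 602\right) + 4062\right) 1496 = \left(574 + 4062\right) 1496 = 4636 \cdot 1496 = 6935456$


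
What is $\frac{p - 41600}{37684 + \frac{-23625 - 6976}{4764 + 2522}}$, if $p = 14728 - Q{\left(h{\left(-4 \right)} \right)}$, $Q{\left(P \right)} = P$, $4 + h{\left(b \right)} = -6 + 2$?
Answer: $- \frac{195731104}{274535023} \approx -0.71295$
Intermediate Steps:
$h{\left(b \right)} = -8$ ($h{\left(b \right)} = -4 + \left(-6 + 2\right) = -4 - 4 = -8$)
$p = 14736$ ($p = 14728 - -8 = 14728 + 8 = 14736$)
$\frac{p - 41600}{37684 + \frac{-23625 - 6976}{4764 + 2522}} = \frac{14736 - 41600}{37684 + \frac{-23625 - 6976}{4764 + 2522}} = - \frac{26864}{37684 - \frac{30601}{7286}} = - \frac{26864}{\frac{274535023}{7286}} = \left(-26864\right) \frac{7286}{274535023} = - \frac{195731104}{274535023}$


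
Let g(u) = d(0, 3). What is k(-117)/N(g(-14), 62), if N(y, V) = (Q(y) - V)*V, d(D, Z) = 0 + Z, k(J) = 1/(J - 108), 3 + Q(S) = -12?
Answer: 1/1074150 ≈ 9.3097e-7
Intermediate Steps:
Q(S) = -15 (Q(S) = -3 - 12 = -15)
k(J) = 1/(-108 + J)
d(D, Z) = Z
g(u) = 3
N(y, V) = V*(-15 - V) (N(y, V) = (-15 - V)*V = V*(-15 - V))
k(-117)/N(g(-14), 62) = 1/((-108 - 117)*((-1*62*(15 + 62)))) = 1/((-225)*((-1*62*77))) = -1/225/(-4774) = -1/225*(-1/4774) = 1/1074150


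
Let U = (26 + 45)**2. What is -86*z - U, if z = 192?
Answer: -21553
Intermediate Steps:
U = 5041 (U = 71**2 = 5041)
-86*z - U = -86*192 - 1*5041 = -16512 - 5041 = -21553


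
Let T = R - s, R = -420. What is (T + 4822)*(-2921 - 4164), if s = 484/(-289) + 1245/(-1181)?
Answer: -10651402147295/341309 ≈ -3.1207e+7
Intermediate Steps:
s = -931409/341309 (s = 484*(-1/289) + 1245*(-1/1181) = -484/289 - 1245/1181 = -931409/341309 ≈ -2.7289)
T = -142418371/341309 (T = -420 - 1*(-931409/341309) = -420 + 931409/341309 = -142418371/341309 ≈ -417.27)
(T + 4822)*(-2921 - 4164) = (-142418371/341309 + 4822)*(-2921 - 4164) = (1503373627/341309)*(-7085) = -10651402147295/341309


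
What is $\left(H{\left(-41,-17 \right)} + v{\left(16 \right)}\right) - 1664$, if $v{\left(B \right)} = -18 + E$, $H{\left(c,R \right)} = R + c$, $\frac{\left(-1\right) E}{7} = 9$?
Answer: $-1803$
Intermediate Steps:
$E = -63$ ($E = \left(-7\right) 9 = -63$)
$v{\left(B \right)} = -81$ ($v{\left(B \right)} = -18 - 63 = -81$)
$\left(H{\left(-41,-17 \right)} + v{\left(16 \right)}\right) - 1664 = \left(\left(-17 - 41\right) - 81\right) - 1664 = \left(-58 - 81\right) - 1664 = -139 - 1664 = -1803$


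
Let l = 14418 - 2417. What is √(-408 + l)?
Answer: √11593 ≈ 107.67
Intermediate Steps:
l = 12001
√(-408 + l) = √(-408 + 12001) = √11593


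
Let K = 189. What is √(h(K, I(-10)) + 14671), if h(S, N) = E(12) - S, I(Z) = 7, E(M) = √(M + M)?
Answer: √(14482 + 2*√6) ≈ 120.36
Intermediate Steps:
E(M) = √2*√M (E(M) = √(2*M) = √2*√M)
h(S, N) = -S + 2*√6 (h(S, N) = √2*√12 - S = √2*(2*√3) - S = 2*√6 - S = -S + 2*√6)
√(h(K, I(-10)) + 14671) = √((-1*189 + 2*√6) + 14671) = √((-189 + 2*√6) + 14671) = √(14482 + 2*√6)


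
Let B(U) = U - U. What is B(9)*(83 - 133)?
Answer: 0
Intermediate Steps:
B(U) = 0
B(9)*(83 - 133) = 0*(83 - 133) = 0*(-50) = 0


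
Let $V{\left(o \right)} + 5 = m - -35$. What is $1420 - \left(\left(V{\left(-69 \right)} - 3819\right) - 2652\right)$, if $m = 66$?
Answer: $7795$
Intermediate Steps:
$V{\left(o \right)} = 96$ ($V{\left(o \right)} = -5 + \left(66 - -35\right) = -5 + \left(66 + 35\right) = -5 + 101 = 96$)
$1420 - \left(\left(V{\left(-69 \right)} - 3819\right) - 2652\right) = 1420 - \left(\left(96 - 3819\right) - 2652\right) = 1420 - \left(-3723 - 2652\right) = 1420 - -6375 = 1420 + 6375 = 7795$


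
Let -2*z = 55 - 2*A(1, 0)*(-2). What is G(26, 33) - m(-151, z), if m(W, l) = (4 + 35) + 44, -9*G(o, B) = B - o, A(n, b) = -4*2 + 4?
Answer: -754/9 ≈ -83.778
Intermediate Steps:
A(n, b) = -4 (A(n, b) = -8 + 4 = -4)
G(o, B) = -B/9 + o/9 (G(o, B) = -(B - o)/9 = -B/9 + o/9)
z = -39/2 (z = -(55 - 2*(-4)*(-2))/2 = -(55 - (-8)*(-2))/2 = -(55 - 1*16)/2 = -(55 - 16)/2 = -1/2*39 = -39/2 ≈ -19.500)
m(W, l) = 83 (m(W, l) = 39 + 44 = 83)
G(26, 33) - m(-151, z) = (-1/9*33 + (1/9)*26) - 1*83 = (-11/3 + 26/9) - 83 = -7/9 - 83 = -754/9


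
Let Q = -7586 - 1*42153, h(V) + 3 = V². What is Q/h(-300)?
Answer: -49739/89997 ≈ -0.55267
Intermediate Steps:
h(V) = -3 + V²
Q = -49739 (Q = -7586 - 42153 = -49739)
Q/h(-300) = -49739/(-3 + (-300)²) = -49739/(-3 + 90000) = -49739/89997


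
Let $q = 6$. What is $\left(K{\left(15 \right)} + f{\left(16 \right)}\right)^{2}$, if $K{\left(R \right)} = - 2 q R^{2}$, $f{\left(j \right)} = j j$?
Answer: $5973136$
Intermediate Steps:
$f{\left(j \right)} = j^{2}$
$K{\left(R \right)} = - 12 R^{2}$ ($K{\left(R \right)} = \left(-2\right) 6 R^{2} = - 12 R^{2}$)
$\left(K{\left(15 \right)} + f{\left(16 \right)}\right)^{2} = \left(- 12 \cdot 15^{2} + 16^{2}\right)^{2} = \left(\left(-12\right) 225 + 256\right)^{2} = \left(-2700 + 256\right)^{2} = \left(-2444\right)^{2} = 5973136$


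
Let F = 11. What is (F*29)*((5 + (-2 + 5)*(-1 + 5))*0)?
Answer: 0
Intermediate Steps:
(F*29)*((5 + (-2 + 5)*(-1 + 5))*0) = (11*29)*((5 + (-2 + 5)*(-1 + 5))*0) = 319*((5 + 3*4)*0) = 319*((5 + 12)*0) = 319*(17*0) = 319*0 = 0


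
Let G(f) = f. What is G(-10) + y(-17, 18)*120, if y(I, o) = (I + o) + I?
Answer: -1930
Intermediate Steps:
y(I, o) = o + 2*I
G(-10) + y(-17, 18)*120 = -10 + (18 + 2*(-17))*120 = -10 + (18 - 34)*120 = -10 - 16*120 = -10 - 1920 = -1930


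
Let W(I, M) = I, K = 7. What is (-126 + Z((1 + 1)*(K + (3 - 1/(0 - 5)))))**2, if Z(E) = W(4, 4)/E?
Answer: 41165056/2601 ≈ 15827.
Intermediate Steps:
Z(E) = 4/E
(-126 + Z((1 + 1)*(K + (3 - 1/(0 - 5)))))**2 = (-126 + 4/(((1 + 1)*(7 + (3 - 1/(0 - 5))))))**2 = (-126 + 4/((2*(7 + (3 - 1/(-5))))))**2 = (-126 + 4/((2*(7 + (3 - 1*(-1/5))))))**2 = (-126 + 4/((2*(7 + (3 + 1/5)))))**2 = (-126 + 4/((2*(7 + 16/5))))**2 = (-126 + 4/((2*(51/5))))**2 = (-126 + 4/(102/5))**2 = (-126 + 4*(5/102))**2 = (-126 + 10/51)**2 = (-6416/51)**2 = 41165056/2601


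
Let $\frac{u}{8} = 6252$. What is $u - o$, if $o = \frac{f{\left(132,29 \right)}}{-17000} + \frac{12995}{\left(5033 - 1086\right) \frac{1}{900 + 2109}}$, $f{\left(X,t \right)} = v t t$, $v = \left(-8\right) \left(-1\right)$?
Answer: $\frac{336414613052}{8387375} \approx 40110.0$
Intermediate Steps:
$v = 8$
$u = 50016$ ($u = 8 \cdot 6252 = 50016$)
$f{\left(X,t \right)} = 8 t^{2}$ ($f{\left(X,t \right)} = 8 t t = 8 t^{2}$)
$o = \frac{83088334948}{8387375}$ ($o = \frac{8 \cdot 29^{2}}{-17000} + \frac{12995}{\left(5033 - 1086\right) \frac{1}{900 + 2109}} = 8 \cdot 841 \left(- \frac{1}{17000}\right) + \frac{12995}{3947 \cdot \frac{1}{3009}} = 6728 \left(- \frac{1}{17000}\right) + \frac{12995}{3947 \cdot \frac{1}{3009}} = - \frac{841}{2125} + \frac{12995}{\frac{3947}{3009}} = - \frac{841}{2125} + 12995 \cdot \frac{3009}{3947} = - \frac{841}{2125} + \frac{39101955}{3947} = \frac{83088334948}{8387375} \approx 9906.4$)
$u - o = 50016 - \frac{83088334948}{8387375} = \frac{336414613052}{8387375}$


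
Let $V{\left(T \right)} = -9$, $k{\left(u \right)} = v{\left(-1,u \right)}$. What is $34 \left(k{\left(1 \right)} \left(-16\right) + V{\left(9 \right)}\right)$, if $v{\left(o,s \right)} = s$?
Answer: $-850$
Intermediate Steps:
$k{\left(u \right)} = u$
$34 \left(k{\left(1 \right)} \left(-16\right) + V{\left(9 \right)}\right) = 34 \left(1 \left(-16\right) - 9\right) = 34 \left(-16 - 9\right) = 34 \left(-25\right) = -850$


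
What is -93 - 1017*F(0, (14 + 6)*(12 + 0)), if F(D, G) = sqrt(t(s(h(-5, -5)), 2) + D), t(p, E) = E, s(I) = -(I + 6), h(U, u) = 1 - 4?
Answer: -93 - 1017*sqrt(2) ≈ -1531.3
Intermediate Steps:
h(U, u) = -3
s(I) = -6 - I (s(I) = -(6 + I) = -6 - I)
F(D, G) = sqrt(2 + D)
-93 - 1017*F(0, (14 + 6)*(12 + 0)) = -93 - 1017*sqrt(2 + 0) = -93 - 1017*sqrt(2)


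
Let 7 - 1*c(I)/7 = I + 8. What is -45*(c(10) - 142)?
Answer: 9855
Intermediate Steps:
c(I) = -7 - 7*I (c(I) = 49 - 7*(I + 8) = 49 - 7*(8 + I) = 49 + (-56 - 7*I) = -7 - 7*I)
-45*(c(10) - 142) = -45*((-7 - 7*10) - 142) = -45*((-7 - 70) - 142) = -45*(-77 - 142) = -45*(-219) = 9855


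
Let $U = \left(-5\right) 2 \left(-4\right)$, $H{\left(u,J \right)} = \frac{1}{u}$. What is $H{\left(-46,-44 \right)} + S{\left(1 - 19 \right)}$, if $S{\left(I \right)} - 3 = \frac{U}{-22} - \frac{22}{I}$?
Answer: $\frac{10849}{4554} \approx 2.3823$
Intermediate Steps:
$U = 40$ ($U = \left(-10\right) \left(-4\right) = 40$)
$S{\left(I \right)} = \frac{13}{11} - \frac{22}{I}$ ($S{\left(I \right)} = 3 + \left(\frac{40}{-22} - \frac{22}{I}\right) = 3 + \left(40 \left(- \frac{1}{22}\right) - \frac{22}{I}\right) = 3 - \left(\frac{20}{11} + \frac{22}{I}\right) = \frac{13}{11} - \frac{22}{I}$)
$H{\left(-46,-44 \right)} + S{\left(1 - 19 \right)} = \frac{1}{-46} - \left(- \frac{13}{11} + \frac{22}{1 - 19}\right) = - \frac{1}{46} - \left(- \frac{13}{11} + \frac{22}{-18}\right) = - \frac{1}{46} + \left(\frac{13}{11} - - \frac{11}{9}\right) = - \frac{1}{46} + \left(\frac{13}{11} + \frac{11}{9}\right) = - \frac{1}{46} + \frac{238}{99} = \frac{10849}{4554}$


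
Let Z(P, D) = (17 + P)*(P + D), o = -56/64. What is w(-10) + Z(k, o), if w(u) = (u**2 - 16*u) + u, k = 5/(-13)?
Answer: 38713/169 ≈ 229.07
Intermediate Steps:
o = -7/8 (o = -56*1/64 = -7/8 ≈ -0.87500)
k = -5/13 (k = 5*(-1/13) = -5/13 ≈ -0.38462)
Z(P, D) = (17 + P)*(D + P)
w(u) = u**2 - 15*u
w(-10) + Z(k, o) = -10*(-15 - 10) + ((-5/13)**2 + 17*(-7/8) + 17*(-5/13) - 7/8*(-5/13)) = -10*(-25) + (25/169 - 119/8 - 85/13 + 35/104) = 250 - 3537/169 = 38713/169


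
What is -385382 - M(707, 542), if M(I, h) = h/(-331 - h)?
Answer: -336437944/873 ≈ -3.8538e+5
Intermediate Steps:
-385382 - M(707, 542) = -385382 - (-1)*542/(331 + 542) = -385382 - (-1)*542/873 = -385382 - 1*(-542/873) = -385382 + 542/873 = -336437944/873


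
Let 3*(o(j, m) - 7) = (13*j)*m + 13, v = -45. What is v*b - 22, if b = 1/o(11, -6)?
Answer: -17993/824 ≈ -21.836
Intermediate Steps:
o(j, m) = 34/3 + 13*j*m/3 (o(j, m) = 7 + ((13*j)*m + 13)/3 = 7 + (13*j*m + 13)/3 = 7 + (13 + 13*j*m)/3 = 7 + (13/3 + 13*j*m/3) = 34/3 + 13*j*m/3)
b = -3/824 (b = 1/(34/3 + (13/3)*11*(-6)) = 1/(34/3 - 286) = 1/(-824/3) = -3/824 ≈ -0.0036408)
v*b - 22 = -45*(-3/824) - 22 = 135/824 - 22 = -17993/824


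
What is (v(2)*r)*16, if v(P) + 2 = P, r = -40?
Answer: 0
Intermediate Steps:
v(P) = -2 + P
(v(2)*r)*16 = ((-2 + 2)*(-40))*16 = (0*(-40))*16 = 0*16 = 0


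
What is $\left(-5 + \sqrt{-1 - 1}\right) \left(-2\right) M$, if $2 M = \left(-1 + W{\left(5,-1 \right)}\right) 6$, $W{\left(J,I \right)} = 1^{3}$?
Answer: $0$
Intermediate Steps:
$W{\left(J,I \right)} = 1$
$M = 0$ ($M = \frac{\left(-1 + 1\right) 6}{2} = \frac{0 \cdot 6}{2} = \frac{1}{2} \cdot 0 = 0$)
$\left(-5 + \sqrt{-1 - 1}\right) \left(-2\right) M = \left(-5 + \sqrt{-1 - 1}\right) \left(-2\right) 0 = \left(-5 + \sqrt{-2}\right) \left(-2\right) 0 = \left(-5 + i \sqrt{2}\right) \left(-2\right) 0 = \left(10 - 2 i \sqrt{2}\right) 0 = 0$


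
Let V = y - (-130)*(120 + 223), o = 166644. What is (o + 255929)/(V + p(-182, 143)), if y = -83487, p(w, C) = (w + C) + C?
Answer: -422573/38793 ≈ -10.893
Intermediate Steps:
p(w, C) = w + 2*C (p(w, C) = (C + w) + C = w + 2*C)
V = -38897 (V = -83487 - (-130)*(120 + 223) = -83487 - (-130)*343 = -83487 - 1*(-44590) = -83487 + 44590 = -38897)
(o + 255929)/(V + p(-182, 143)) = (166644 + 255929)/(-38897 + (-182 + 2*143)) = 422573/(-38897 + (-182 + 286)) = 422573/(-38897 + 104) = 422573/(-38793) = 422573*(-1/38793) = -422573/38793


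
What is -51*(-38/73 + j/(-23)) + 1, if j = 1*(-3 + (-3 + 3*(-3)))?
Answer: -9592/1679 ≈ -5.7129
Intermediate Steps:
j = -15 (j = 1*(-3 + (-3 - 9)) = 1*(-3 - 12) = 1*(-15) = -15)
-51*(-38/73 + j/(-23)) + 1 = -51*(-38/73 - 15/(-23)) + 1 = -51*(-38*1/73 - 15*(-1/23)) + 1 = -51*(-38/73 + 15/23) + 1 = -51*221/1679 + 1 = -11271/1679 + 1 = -9592/1679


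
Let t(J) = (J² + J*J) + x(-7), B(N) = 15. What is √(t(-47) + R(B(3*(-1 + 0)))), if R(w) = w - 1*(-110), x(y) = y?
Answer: 18*√14 ≈ 67.350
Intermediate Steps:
t(J) = -7 + 2*J² (t(J) = (J² + J*J) - 7 = (J² + J²) - 7 = 2*J² - 7 = -7 + 2*J²)
R(w) = 110 + w (R(w) = w + 110 = 110 + w)
√(t(-47) + R(B(3*(-1 + 0)))) = √((-7 + 2*(-47)²) + (110 + 15)) = √((-7 + 2*2209) + 125) = √((-7 + 4418) + 125) = √(4411 + 125) = √4536 = 18*√14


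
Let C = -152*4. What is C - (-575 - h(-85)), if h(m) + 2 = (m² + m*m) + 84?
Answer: 14499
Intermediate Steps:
h(m) = 82 + 2*m² (h(m) = -2 + ((m² + m*m) + 84) = -2 + ((m² + m²) + 84) = -2 + (2*m² + 84) = -2 + (84 + 2*m²) = 82 + 2*m²)
C = -608
C - (-575 - h(-85)) = -608 - (-575 - (82 + 2*(-85)²)) = -608 - (-575 - (82 + 2*7225)) = -608 - (-575 - (82 + 14450)) = -608 - (-575 - 1*14532) = -608 - (-575 - 14532) = -608 - 1*(-15107) = -608 + 15107 = 14499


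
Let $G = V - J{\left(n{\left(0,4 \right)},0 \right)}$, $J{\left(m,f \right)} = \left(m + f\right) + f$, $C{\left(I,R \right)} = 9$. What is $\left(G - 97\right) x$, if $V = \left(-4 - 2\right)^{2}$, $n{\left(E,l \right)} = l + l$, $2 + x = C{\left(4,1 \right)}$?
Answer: $-483$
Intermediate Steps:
$x = 7$ ($x = -2 + 9 = 7$)
$n{\left(E,l \right)} = 2 l$
$V = 36$ ($V = \left(-6\right)^{2} = 36$)
$J{\left(m,f \right)} = m + 2 f$ ($J{\left(m,f \right)} = \left(f + m\right) + f = m + 2 f$)
$G = 28$ ($G = 36 - \left(2 \cdot 4 + 2 \cdot 0\right) = 36 - \left(8 + 0\right) = 36 - 8 = 28$)
$\left(G - 97\right) x = \left(28 - 97\right) 7 = \left(-69\right) 7 = -483$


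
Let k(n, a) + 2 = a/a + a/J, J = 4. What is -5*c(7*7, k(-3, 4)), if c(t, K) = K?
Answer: 0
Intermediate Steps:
k(n, a) = -1 + a/4 (k(n, a) = -2 + (a/a + a/4) = -2 + (1 + a*(¼)) = -2 + (1 + a/4) = -1 + a/4)
-5*c(7*7, k(-3, 4)) = -5*(-1 + (¼)*4) = -5*(-1 + 1) = -5*0 = 0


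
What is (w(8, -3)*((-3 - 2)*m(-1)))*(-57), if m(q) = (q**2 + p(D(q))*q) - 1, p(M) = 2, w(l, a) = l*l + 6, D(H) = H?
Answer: -39900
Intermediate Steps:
w(l, a) = 6 + l**2 (w(l, a) = l**2 + 6 = 6 + l**2)
m(q) = -1 + q**2 + 2*q (m(q) = (q**2 + 2*q) - 1 = -1 + q**2 + 2*q)
(w(8, -3)*((-3 - 2)*m(-1)))*(-57) = ((6 + 8**2)*((-3 - 2)*(-1 + (-1)**2 + 2*(-1))))*(-57) = ((6 + 64)*(-5*(-1 + 1 - 2)))*(-57) = (70*(-5*(-2)))*(-57) = (70*10)*(-57) = 700*(-57) = -39900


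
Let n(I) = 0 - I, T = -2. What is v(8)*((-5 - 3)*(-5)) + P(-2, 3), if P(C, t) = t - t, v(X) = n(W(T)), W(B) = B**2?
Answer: -160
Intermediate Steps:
n(I) = -I
v(X) = -4 (v(X) = -1*(-2)**2 = -1*4 = -4)
P(C, t) = 0
v(8)*((-5 - 3)*(-5)) + P(-2, 3) = -4*(-5 - 3)*(-5) + 0 = -(-32)*(-5) + 0 = -4*40 + 0 = -160 + 0 = -160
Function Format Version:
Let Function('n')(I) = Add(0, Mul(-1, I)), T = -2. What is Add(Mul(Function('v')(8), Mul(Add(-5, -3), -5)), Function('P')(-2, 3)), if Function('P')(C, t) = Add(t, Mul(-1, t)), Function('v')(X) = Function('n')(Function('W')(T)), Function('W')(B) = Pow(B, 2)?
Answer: -160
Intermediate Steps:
Function('n')(I) = Mul(-1, I)
Function('v')(X) = -4 (Function('v')(X) = Mul(-1, Pow(-2, 2)) = Mul(-1, 4) = -4)
Function('P')(C, t) = 0
Add(Mul(Function('v')(8), Mul(Add(-5, -3), -5)), Function('P')(-2, 3)) = Add(Mul(-4, Mul(Add(-5, -3), -5)), 0) = Add(Mul(-4, Mul(-8, -5)), 0) = Add(Mul(-4, 40), 0) = Add(-160, 0) = -160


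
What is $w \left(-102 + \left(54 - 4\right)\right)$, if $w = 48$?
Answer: $-2496$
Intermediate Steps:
$w \left(-102 + \left(54 - 4\right)\right) = 48 \left(-102 + \left(54 - 4\right)\right) = 48 \left(-102 + 50\right) = 48 \left(-52\right) = -2496$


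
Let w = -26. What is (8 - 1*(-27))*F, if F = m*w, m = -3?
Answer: 2730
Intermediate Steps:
F = 78 (F = -3*(-26) = 78)
(8 - 1*(-27))*F = (8 - 1*(-27))*78 = (8 + 27)*78 = 35*78 = 2730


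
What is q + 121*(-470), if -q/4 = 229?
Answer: -57786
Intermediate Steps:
q = -916 (q = -4*229 = -916)
q + 121*(-470) = -916 + 121*(-470) = -916 - 56870 = -57786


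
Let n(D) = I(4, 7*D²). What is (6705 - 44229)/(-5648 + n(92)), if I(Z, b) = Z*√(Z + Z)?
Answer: 3311493/498434 + 9381*√2/996868 ≈ 6.6571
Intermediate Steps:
I(Z, b) = √2*Z^(3/2) (I(Z, b) = Z*√(2*Z) = Z*(√2*√Z) = √2*Z^(3/2))
n(D) = 8*√2 (n(D) = √2*4^(3/2) = √2*8 = 8*√2)
(6705 - 44229)/(-5648 + n(92)) = (6705 - 44229)/(-5648 + 8*√2) = -37524/(-5648 + 8*√2)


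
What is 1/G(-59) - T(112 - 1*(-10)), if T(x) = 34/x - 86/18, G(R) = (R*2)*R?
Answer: 17196689/3822138 ≈ 4.4992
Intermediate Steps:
G(R) = 2*R² (G(R) = (2*R)*R = 2*R²)
T(x) = -43/9 + 34/x (T(x) = 34/x - 86*1/18 = 34/x - 43/9 = -43/9 + 34/x)
1/G(-59) - T(112 - 1*(-10)) = 1/(2*(-59)²) - (-43/9 + 34/(112 - 1*(-10))) = 1/(2*3481) - (-43/9 + 34/(112 + 10)) = 1/6962 - (-43/9 + 34/122) = 1/6962 - (-43/9 + 34*(1/122)) = 1/6962 - (-43/9 + 17/61) = 1/6962 - 1*(-2470/549) = 1/6962 + 2470/549 = 17196689/3822138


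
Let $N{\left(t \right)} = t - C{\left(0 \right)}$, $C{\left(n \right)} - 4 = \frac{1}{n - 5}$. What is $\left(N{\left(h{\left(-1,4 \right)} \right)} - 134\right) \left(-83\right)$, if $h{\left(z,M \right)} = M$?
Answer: $\frac{55527}{5} \approx 11105.0$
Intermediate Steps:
$C{\left(n \right)} = 4 + \frac{1}{-5 + n}$ ($C{\left(n \right)} = 4 + \frac{1}{n - 5} = 4 + \frac{1}{-5 + n}$)
$N{\left(t \right)} = - \frac{19}{5} + t$ ($N{\left(t \right)} = t - \frac{-19 + 4 \cdot 0}{-5 + 0} = t - \frac{-19 + 0}{-5} = t - \left(- \frac{1}{5}\right) \left(-19\right) = t - \frac{19}{5} = - \frac{19}{5} + t$)
$\left(N{\left(h{\left(-1,4 \right)} \right)} - 134\right) \left(-83\right) = \left(\left(- \frac{19}{5} + 4\right) - 134\right) \left(-83\right) = \left(\frac{1}{5} - 134\right) \left(-83\right) = \left(- \frac{669}{5}\right) \left(-83\right) = \frac{55527}{5}$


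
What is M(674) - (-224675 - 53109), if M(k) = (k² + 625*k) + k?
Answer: 1153984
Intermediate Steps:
M(k) = k² + 626*k
M(674) - (-224675 - 53109) = 674*(626 + 674) - (-224675 - 53109) = 674*1300 - 1*(-277784) = 876200 + 277784 = 1153984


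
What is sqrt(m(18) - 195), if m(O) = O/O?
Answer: I*sqrt(194) ≈ 13.928*I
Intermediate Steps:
m(O) = 1
sqrt(m(18) - 195) = sqrt(1 - 195) = sqrt(-194) = I*sqrt(194)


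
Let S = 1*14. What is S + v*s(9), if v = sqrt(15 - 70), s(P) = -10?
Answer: 14 - 10*I*sqrt(55) ≈ 14.0 - 74.162*I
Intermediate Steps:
S = 14
v = I*sqrt(55) (v = sqrt(-55) = I*sqrt(55) ≈ 7.4162*I)
S + v*s(9) = 14 + (I*sqrt(55))*(-10) = 14 - 10*I*sqrt(55)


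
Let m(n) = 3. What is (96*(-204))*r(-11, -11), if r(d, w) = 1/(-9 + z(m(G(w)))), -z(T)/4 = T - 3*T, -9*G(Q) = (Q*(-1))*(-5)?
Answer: -6528/5 ≈ -1305.6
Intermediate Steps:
G(Q) = -5*Q/9 (G(Q) = -Q*(-1)*(-5)/9 = -(-Q)*(-5)/9 = -5*Q/9)
z(T) = 8*T (z(T) = -4*(T - 3*T) = -(-8)*T = 8*T)
r(d, w) = 1/15 (r(d, w) = 1/(-9 + 8*3) = 1/(-9 + 24) = 1/15)
(96*(-204))*r(-11, -11) = (96*(-204))*(1/15) = -19584*1/15 = -6528/5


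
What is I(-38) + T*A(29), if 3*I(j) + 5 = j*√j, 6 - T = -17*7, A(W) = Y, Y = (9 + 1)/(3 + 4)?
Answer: 3715/21 - 38*I*√38/3 ≈ 176.9 - 78.083*I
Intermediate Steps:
Y = 10/7 ≈ 1.4286
A(W) = 10/7
T = 125 (T = 6 - (-17)*7 = 6 - 1*(-119) = 6 + 119 = 125)
I(j) = -5/3 + j^(3/2)/3 (I(j) = -5/3 + (j*√j)/3 = -5/3 + j^(3/2)/3)
I(-38) + T*A(29) = (-5/3 + (-38)^(3/2)/3) + 125*(10/7) = (-5/3 + (-38*I*√38)/3) + 1250/7 = (-5/3 - 38*I*√38/3) + 1250/7 = 3715/21 - 38*I*√38/3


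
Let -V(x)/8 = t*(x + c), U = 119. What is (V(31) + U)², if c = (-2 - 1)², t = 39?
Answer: 152794321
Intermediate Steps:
c = 9 (c = (-3)² = 9)
V(x) = -2808 - 312*x (V(x) = -312*(x + 9) = -312*(9 + x) = -8*(351 + 39*x) = -2808 - 312*x)
(V(31) + U)² = ((-2808 - 312*31) + 119)² = ((-2808 - 9672) + 119)² = (-12480 + 119)² = (-12361)² = 152794321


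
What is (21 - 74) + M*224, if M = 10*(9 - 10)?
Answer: -2293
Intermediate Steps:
M = -10 (M = 10*(-1) = -10)
(21 - 74) + M*224 = (21 - 74) - 10*224 = -53 - 2240 = -2293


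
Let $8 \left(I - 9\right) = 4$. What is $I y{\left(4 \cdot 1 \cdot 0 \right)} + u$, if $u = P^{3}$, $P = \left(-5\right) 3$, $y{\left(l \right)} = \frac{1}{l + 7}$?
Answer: $- \frac{47231}{14} \approx -3373.6$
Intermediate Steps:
$y{\left(l \right)} = \frac{1}{7 + l}$
$I = \frac{19}{2}$ ($I = 9 + \frac{1}{8} \cdot 4 = 9 + \frac{1}{2} = \frac{19}{2} \approx 9.5$)
$P = -15$
$u = -3375$ ($u = \left(-15\right)^{3} = -3375$)
$I y{\left(4 \cdot 1 \cdot 0 \right)} + u = \frac{19}{2 \left(7 + 4 \cdot 1 \cdot 0\right)} - 3375 = \frac{19}{2 \left(7 + 4 \cdot 0\right)} - 3375 = \frac{19}{2 \left(7 + 0\right)} - 3375 = \frac{19}{2 \cdot 7} - 3375 = \frac{19}{2} \cdot \frac{1}{7} - 3375 = \frac{19}{14} - 3375 = - \frac{47231}{14}$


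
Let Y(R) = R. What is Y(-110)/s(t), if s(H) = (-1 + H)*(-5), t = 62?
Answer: 22/61 ≈ 0.36066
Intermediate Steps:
s(H) = 5 - 5*H
Y(-110)/s(t) = -110/(5 - 5*62) = -110/(5 - 310) = -110/(-305) = -110*(-1/305) = 22/61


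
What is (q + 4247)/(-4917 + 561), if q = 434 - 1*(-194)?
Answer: -1625/1452 ≈ -1.1191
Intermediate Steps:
q = 628 (q = 434 + 194 = 628)
(q + 4247)/(-4917 + 561) = (628 + 4247)/(-4917 + 561) = 4875/(-4356) = 4875*(-1/4356) = -1625/1452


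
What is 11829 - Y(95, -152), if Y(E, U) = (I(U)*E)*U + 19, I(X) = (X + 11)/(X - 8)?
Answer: 98141/4 ≈ 24535.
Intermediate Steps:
I(X) = (11 + X)/(-8 + X)
Y(E, U) = 19 + E*U*(11 + U)/(-8 + U) (Y(E, U) = (((11 + U)/(-8 + U))*E)*U + 19 = (E*(11 + U)/(-8 + U))*U + 19 = E*U*(11 + U)/(-8 + U) + 19 = 19 + E*U*(11 + U)/(-8 + U))
11829 - Y(95, -152) = 11829 - (-152 + 19*(-152) + 95*(-152)*(11 - 152))/(-8 - 152) = 11829 - (-152 - 2888 + 95*(-152)*(-141))/(-160) = 11829 - (-1)*(-152 - 2888 + 2036040)/160 = 11829 - (-1)*2033000/160 = 11829 - 1*(-50825/4) = 11829 + 50825/4 = 98141/4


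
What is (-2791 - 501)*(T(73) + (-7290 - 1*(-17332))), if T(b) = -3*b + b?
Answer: -32577632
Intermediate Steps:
T(b) = -2*b
(-2791 - 501)*(T(73) + (-7290 - 1*(-17332))) = (-2791 - 501)*(-2*73 + (-7290 - 1*(-17332))) = -3292*(-146 + (-7290 + 17332)) = -3292*(-146 + 10042) = -3292*9896 = -32577632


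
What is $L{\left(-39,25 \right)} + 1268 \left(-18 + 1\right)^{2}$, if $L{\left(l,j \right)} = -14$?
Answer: $366438$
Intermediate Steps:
$L{\left(-39,25 \right)} + 1268 \left(-18 + 1\right)^{2} = -14 + 1268 \left(-18 + 1\right)^{2} = -14 + 1268 \left(-17\right)^{2} = -14 + 1268 \cdot 289 = -14 + 366452 = 366438$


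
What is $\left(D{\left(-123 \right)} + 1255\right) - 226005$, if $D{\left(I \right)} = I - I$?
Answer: $-224750$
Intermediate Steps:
$D{\left(I \right)} = 0$
$\left(D{\left(-123 \right)} + 1255\right) - 226005 = \left(0 + 1255\right) - 226005 = 1255 - 226005 = -224750$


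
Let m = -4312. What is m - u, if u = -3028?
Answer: -1284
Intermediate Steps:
m - u = -4312 - 1*(-3028) = -4312 + 3028 = -1284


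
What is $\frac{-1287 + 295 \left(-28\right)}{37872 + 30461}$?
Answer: $- \frac{9547}{68333} \approx -0.13971$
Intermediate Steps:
$\frac{-1287 + 295 \left(-28\right)}{37872 + 30461} = \frac{-1287 - 8260}{68333} = \left(-9547\right) \frac{1}{68333} = - \frac{9547}{68333}$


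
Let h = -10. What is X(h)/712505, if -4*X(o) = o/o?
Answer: -1/2850020 ≈ -3.5087e-7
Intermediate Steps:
X(o) = -¼ (X(o) = -o/(4*o) = -¼*1 = -¼)
X(h)/712505 = -¼/712505 = -¼*1/712505 = -1/2850020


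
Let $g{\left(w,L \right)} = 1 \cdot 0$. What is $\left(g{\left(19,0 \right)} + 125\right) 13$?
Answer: $1625$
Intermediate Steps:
$g{\left(w,L \right)} = 0$
$\left(g{\left(19,0 \right)} + 125\right) 13 = \left(0 + 125\right) 13 = 125 \cdot 13 = 1625$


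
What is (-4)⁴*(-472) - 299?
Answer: -121131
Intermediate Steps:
(-4)⁴*(-472) - 299 = 256*(-472) - 299 = -120832 - 299 = -121131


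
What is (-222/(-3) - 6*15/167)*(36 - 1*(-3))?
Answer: 478452/167 ≈ 2865.0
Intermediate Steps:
(-222/(-3) - 6*15/167)*(36 - 1*(-3)) = (-222*(-1/3) - 90*1/167)*(36 + 3) = (74 - 90/167)*39 = (12268/167)*39 = 478452/167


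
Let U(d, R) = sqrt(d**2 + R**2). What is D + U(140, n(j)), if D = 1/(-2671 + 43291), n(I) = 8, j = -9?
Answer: 1/40620 + 4*sqrt(1229) ≈ 140.23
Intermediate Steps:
U(d, R) = sqrt(R**2 + d**2)
D = 1/40620 ≈ 2.4618e-5
D + U(140, n(j)) = 1/40620 + sqrt(8**2 + 140**2) = 1/40620 + sqrt(64 + 19600) = 1/40620 + sqrt(19664) = 1/40620 + 4*sqrt(1229)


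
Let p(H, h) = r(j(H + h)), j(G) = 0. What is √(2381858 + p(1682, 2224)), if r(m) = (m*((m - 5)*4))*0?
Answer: √2381858 ≈ 1543.3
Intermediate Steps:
r(m) = 0 (r(m) = (m*((-5 + m)*4))*0 = (m*(-20 + 4*m))*0 = 0)
p(H, h) = 0
√(2381858 + p(1682, 2224)) = √(2381858 + 0) = √2381858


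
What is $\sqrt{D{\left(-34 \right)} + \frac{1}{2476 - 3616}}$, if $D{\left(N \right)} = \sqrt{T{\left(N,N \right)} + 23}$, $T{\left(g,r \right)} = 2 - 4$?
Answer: $\frac{\sqrt{-285 + 324900 \sqrt{21}}}{570} \approx 2.1405$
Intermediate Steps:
$T{\left(g,r \right)} = -2$ ($T{\left(g,r \right)} = 2 - 4 = -2$)
$D{\left(N \right)} = \sqrt{21}$ ($D{\left(N \right)} = \sqrt{-2 + 23} = \sqrt{21}$)
$\sqrt{D{\left(-34 \right)} + \frac{1}{2476 - 3616}} = \sqrt{\sqrt{21} + \frac{1}{2476 - 3616}} = \sqrt{\sqrt{21} + \frac{1}{-1140}} = \sqrt{\sqrt{21} - \frac{1}{1140}} = \sqrt{- \frac{1}{1140} + \sqrt{21}}$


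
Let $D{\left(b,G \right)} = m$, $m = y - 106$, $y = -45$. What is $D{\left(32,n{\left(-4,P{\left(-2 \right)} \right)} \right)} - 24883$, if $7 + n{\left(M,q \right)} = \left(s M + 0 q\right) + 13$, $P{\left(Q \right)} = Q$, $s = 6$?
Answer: $-25034$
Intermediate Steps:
$m = -151$ ($m = -45 - 106 = -151$)
$n{\left(M,q \right)} = 6 + 6 M$ ($n{\left(M,q \right)} = -7 + \left(\left(6 M + 0 q\right) + 13\right) = -7 + \left(\left(6 M + 0\right) + 13\right) = -7 + \left(6 M + 13\right) = -7 + \left(13 + 6 M\right) = 6 + 6 M$)
$D{\left(b,G \right)} = -151$
$D{\left(32,n{\left(-4,P{\left(-2 \right)} \right)} \right)} - 24883 = -151 - 24883 = -25034$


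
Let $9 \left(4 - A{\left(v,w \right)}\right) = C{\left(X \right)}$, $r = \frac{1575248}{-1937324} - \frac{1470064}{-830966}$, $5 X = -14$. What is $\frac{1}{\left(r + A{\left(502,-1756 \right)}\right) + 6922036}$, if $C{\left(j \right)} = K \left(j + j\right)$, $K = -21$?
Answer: $\frac{3018469453095}{20893929737416412632} \approx 1.4447 \cdot 10^{-7}$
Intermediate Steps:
$X = - \frac{14}{5}$ ($X = \frac{1}{5} \left(-14\right) = - \frac{14}{5} \approx -2.8$)
$r = \frac{192376592396}{201231296873}$ ($r = 1575248 \left(- \frac{1}{1937324}\right) - - \frac{735032}{415483} = - \frac{393812}{484331} + \frac{735032}{415483} = \frac{192376592396}{201231296873} \approx 0.956$)
$C{\left(j \right)} = - 42 j$ ($C{\left(j \right)} = - 21 \left(j + j\right) = - 21 \cdot 2 j = - 42 j$)
$A{\left(v,w \right)} = - \frac{136}{15}$ ($A{\left(v,w \right)} = 4 - \frac{\left(-42\right) \left(- \frac{14}{5}\right)}{9} = 4 - \frac{196}{15} = - \frac{136}{15}$)
$\frac{1}{\left(r + A{\left(502,-1756 \right)}\right) + 6922036} = \frac{1}{\left(\frac{192376592396}{201231296873} - \frac{136}{15}\right) + 6922036} = \frac{1}{- \frac{24481807488788}{3018469453095} + 6922036} = \frac{1}{\frac{20893929737416412632}{3018469453095}} = \frac{3018469453095}{20893929737416412632}$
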